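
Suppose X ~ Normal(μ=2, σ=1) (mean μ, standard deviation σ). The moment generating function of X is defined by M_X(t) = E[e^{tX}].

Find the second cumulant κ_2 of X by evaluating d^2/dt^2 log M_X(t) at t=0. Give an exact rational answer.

κ_2 = K′′(0) = 1

M_X(t) = e^(t^2/2 + 2*t)
K_X(t) = log M_X(t) = t^2/2 + 2*t
K′(t) = t + 2
K′′(t) = 1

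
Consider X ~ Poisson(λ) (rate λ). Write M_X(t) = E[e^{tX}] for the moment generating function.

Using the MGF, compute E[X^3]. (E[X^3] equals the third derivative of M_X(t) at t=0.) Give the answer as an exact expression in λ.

M_X(t) = e^(λ*(e^(t) - 1))
dM/dt = λ*e^(-λ)*e^(t)*e^(λ*e^(t))
d^2M/dt^2 = (λ^2*e^(2*t)*e^(λ*e^(t)) + λ*e^(t)*e^(λ*e^(t)))*e^(-λ)
d^3M/dt^3 = (λ^3*e^(3*t)*e^(λ*e^(t)) + 3*λ^2*e^(2*t)*e^(λ*e^(t)) + λ*e^(t)*e^(λ*e^(t)))*e^(-λ)

E[X^3] = d^3M/dt^3 |_{t=0} = λ*(λ^2 + 3*λ + 1)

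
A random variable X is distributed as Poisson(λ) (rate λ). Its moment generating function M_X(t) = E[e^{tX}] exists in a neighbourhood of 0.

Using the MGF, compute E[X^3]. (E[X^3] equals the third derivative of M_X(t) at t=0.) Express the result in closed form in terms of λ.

E[X^3] = d^3M/dt^3 |_{t=0} = λ*(λ^2 + 3*λ + 1)

M_X(t) = e^(λ*(e^(t) - 1))
dM/dt = λ*e^(-λ)*e^(t)*e^(λ*e^(t))
d^2M/dt^2 = (λ^2*e^(2*t)*e^(λ*e^(t)) + λ*e^(t)*e^(λ*e^(t)))*e^(-λ)
d^3M/dt^3 = (λ^3*e^(3*t)*e^(λ*e^(t)) + 3*λ^2*e^(2*t)*e^(λ*e^(t)) + λ*e^(t)*e^(λ*e^(t)))*e^(-λ)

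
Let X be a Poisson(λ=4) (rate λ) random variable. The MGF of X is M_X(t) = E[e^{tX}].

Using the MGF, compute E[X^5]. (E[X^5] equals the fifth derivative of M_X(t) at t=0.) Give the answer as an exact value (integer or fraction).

M_X(t) = e^(4*e^(t) - 4)
M^(5)(t) = (1024*e^(5*t)*e^(4*e^(t)) + 2560*e^(4*t)*e^(4*e^(t)) + 1600*e^(3*t)*e^(4*e^(t)) + 240*e^(2*t)*e^(4*e^(t)) + 4*e^(t)*e^(4*e^(t)))*e^(-4)

E[X^5] = M^(5)(0) = 5428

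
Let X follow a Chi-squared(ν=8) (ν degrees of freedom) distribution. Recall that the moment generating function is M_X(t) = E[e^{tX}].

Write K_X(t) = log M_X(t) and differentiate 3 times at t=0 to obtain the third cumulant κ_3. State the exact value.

M_X(t) = (1 - 2*t)^(-4)
K_X(t) = log M_X(t) = -4*log(1 - 2*t)
K′(t) = -8/(2*t - 1)
K′′(t) = 16/(4*t^2 - 4*t + 1)
K′′′(t) = -64/(8*t^3 - 12*t^2 + 6*t - 1)

κ_3 = K′′′(0) = 64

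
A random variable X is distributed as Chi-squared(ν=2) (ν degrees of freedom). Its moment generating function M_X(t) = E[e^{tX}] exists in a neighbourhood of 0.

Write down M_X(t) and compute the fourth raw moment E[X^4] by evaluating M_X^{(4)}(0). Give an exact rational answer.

M_X(t) = 1/(1 - 2*t)
M′(t) = 2/(4*t^2 - 4*t + 1)
M′′(t) = -8/(8*t^3 - 12*t^2 + 6*t - 1)
M′′′(t) = 48/(16*t^4 - 32*t^3 + 24*t^2 - 8*t + 1)
M′′′′(t) = -384/(32*t^5 - 80*t^4 + 80*t^3 - 40*t^2 + 10*t - 1)

E[X^4] = M′′′′(0) = 384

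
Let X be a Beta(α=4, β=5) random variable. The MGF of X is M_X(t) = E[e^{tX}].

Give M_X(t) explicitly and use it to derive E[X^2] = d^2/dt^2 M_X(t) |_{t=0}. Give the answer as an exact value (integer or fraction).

E[X^2] = M′′(0) = 2/9

M_X(t) = ₁F₁(4; 9; t)
M′(t) = 4*₁F₁(5; 10; t)/9
M′′(t) = 2*₁F₁(6; 11; t)/9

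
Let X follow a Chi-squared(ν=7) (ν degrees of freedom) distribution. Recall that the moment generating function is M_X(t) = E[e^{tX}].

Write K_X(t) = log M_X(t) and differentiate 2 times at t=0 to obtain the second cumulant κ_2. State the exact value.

κ_2 = d^2K/dt^2 |_{t=0} = 14

M_X(t) = (1 - 2*t)^(-7/2)
K_X(t) = log M_X(t) = -7*log(1 - 2*t)/2
dK/dt = -7/(2*t - 1)
d^2K/dt^2 = 14/(4*t^2 - 4*t + 1)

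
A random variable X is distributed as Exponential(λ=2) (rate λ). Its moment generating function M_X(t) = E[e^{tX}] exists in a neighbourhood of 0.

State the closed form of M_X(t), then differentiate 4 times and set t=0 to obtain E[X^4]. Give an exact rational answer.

M_X(t) = 2/(2 - t)
dM/dt = 2/(t^2 - 4*t + 4)
d^2M/dt^2 = -4/(t^3 - 6*t^2 + 12*t - 8)
d^3M/dt^3 = 12/(t^4 - 8*t^3 + 24*t^2 - 32*t + 16)
d^4M/dt^4 = -48/(t^5 - 10*t^4 + 40*t^3 - 80*t^2 + 80*t - 32)

E[X^4] = d^4M/dt^4 |_{t=0} = 3/2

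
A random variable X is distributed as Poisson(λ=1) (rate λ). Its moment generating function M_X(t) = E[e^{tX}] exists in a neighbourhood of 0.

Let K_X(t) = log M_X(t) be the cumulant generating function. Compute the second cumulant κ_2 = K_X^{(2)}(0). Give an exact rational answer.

M_X(t) = e^(e^(t) - 1)
K_X(t) = log M_X(t) = e^(t) - 1
K^(2)(t) = e^(t)

κ_2 = K^(2)(0) = 1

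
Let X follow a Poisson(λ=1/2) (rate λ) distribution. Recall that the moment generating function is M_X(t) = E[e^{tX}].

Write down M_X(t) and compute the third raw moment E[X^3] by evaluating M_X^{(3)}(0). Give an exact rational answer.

M_X(t) = e^(e^(t)/2 - 1/2)
D^3[M](t) = (e^(3*t)*e^(e^(t)/2) + 6*e^(2*t)*e^(e^(t)/2) + 4*e^(t)*e^(e^(t)/2))*e^(-1/2)/8

E[X^3] = D^3[M](0) = 11/8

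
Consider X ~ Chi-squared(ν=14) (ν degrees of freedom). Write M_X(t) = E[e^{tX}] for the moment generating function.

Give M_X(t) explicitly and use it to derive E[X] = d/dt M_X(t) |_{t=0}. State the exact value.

E[X] = D[M](0) = 14

M_X(t) = (1 - 2*t)^(-7)
D[M](t) = 14/(256*t^8 - 1024*t^7 + 1792*t^6 - 1792*t^5 + 1120*t^4 - 448*t^3 + 112*t^2 - 16*t + 1)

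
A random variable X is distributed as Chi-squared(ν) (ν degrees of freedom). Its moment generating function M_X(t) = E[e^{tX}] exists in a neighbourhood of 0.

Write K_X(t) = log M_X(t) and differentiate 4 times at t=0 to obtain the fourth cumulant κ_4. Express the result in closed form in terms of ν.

M_X(t) = (1 - 2*t)^(-ν/2)
K_X(t) = log M_X(t) = -ν*log(1 - 2*t)/2
K^(4)(t) = 48*ν/(16*t^4 - 32*t^3 + 24*t^2 - 8*t + 1)

κ_4 = K^(4)(0) = 48*ν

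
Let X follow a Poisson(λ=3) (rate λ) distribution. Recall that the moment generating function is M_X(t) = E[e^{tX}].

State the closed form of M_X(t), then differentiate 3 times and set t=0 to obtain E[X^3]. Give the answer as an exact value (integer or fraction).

M_X(t) = e^(3*e^(t) - 3)
D^3[M](t) = (27*e^(3*t)*e^(3*e^(t)) + 27*e^(2*t)*e^(3*e^(t)) + 3*e^(t)*e^(3*e^(t)))*e^(-3)

E[X^3] = D^3[M](0) = 57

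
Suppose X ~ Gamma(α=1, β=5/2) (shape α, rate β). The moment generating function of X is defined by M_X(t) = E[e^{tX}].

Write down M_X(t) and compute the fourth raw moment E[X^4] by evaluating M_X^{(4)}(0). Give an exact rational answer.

E[X^4] = D^4[M](0) = 384/625

M_X(t) = 5/(2*(5/2 - t))
D^4[M](t) = -1920/(32*t^5 - 400*t^4 + 2000*t^3 - 5000*t^2 + 6250*t - 3125)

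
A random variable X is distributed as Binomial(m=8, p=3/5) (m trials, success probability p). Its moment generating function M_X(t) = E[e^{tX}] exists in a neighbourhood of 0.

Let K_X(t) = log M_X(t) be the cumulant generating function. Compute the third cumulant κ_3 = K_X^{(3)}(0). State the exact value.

κ_3 = K′′′(0) = -48/125

M_X(t) = (3*e^(t)/5 + 2/5)^8
K_X(t) = log M_X(t) = 8*log(3*e^(t)/5 + 2/5)
K′(t) = 24*e^(t)/(3*e^(t) + 2)
K′′(t) = 48*e^(t)/(9*e^(2*t) + 12*e^(t) + 4)
K′′′(t) = (-144*e^(2*t) + 96*e^(t))/(27*e^(3*t) + 54*e^(2*t) + 36*e^(t) + 8)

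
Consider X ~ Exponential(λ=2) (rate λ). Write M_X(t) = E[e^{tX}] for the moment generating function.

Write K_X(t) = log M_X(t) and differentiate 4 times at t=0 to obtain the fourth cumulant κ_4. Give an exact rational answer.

κ_4 = K′′′′(0) = 3/8

M_X(t) = 2/(2 - t)
K_X(t) = log M_X(t) = -log(2 - t) + log(2)
K′(t) = -1/(t - 2)
K′′(t) = 1/(t^2 - 4*t + 4)
K′′′(t) = -2/(t^3 - 6*t^2 + 12*t - 8)
K′′′′(t) = 6/(t^4 - 8*t^3 + 24*t^2 - 32*t + 16)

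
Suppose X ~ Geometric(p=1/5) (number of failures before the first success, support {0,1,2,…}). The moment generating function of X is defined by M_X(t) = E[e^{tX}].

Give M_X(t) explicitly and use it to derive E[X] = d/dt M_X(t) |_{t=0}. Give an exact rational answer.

M_X(t) = 1/(5*(1 - 4*e^(t)/5))
M^(1)(t) = 4*e^(t)/(16*e^(2*t) - 40*e^(t) + 25)

E[X] = M^(1)(0) = 4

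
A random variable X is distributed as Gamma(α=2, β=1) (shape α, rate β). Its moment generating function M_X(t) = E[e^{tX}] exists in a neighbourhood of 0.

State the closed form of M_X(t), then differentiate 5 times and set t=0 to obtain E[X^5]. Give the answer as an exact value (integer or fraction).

E[X^5] = M′′′′′(0) = 720

M_X(t) = (1 - t)^(-2)
M′(t) = -2/(t^3 - 3*t^2 + 3*t - 1)
M′′(t) = 6/(t^4 - 4*t^3 + 6*t^2 - 4*t + 1)
M′′′(t) = -24/(t^5 - 5*t^4 + 10*t^3 - 10*t^2 + 5*t - 1)
M′′′′(t) = 120/(t^6 - 6*t^5 + 15*t^4 - 20*t^3 + 15*t^2 - 6*t + 1)
M′′′′′(t) = -720/(t^7 - 7*t^6 + 21*t^5 - 35*t^4 + 35*t^3 - 21*t^2 + 7*t - 1)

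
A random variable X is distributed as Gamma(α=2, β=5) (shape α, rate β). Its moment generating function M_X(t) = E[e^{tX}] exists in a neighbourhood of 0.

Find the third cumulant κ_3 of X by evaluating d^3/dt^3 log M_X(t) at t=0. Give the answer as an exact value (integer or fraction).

κ_3 = K^(3)(0) = 4/125

M_X(t) = 25/(5 - t)^2
K_X(t) = log M_X(t) = -2*log(5 - t) + 2*log(5)
K^(3)(t) = -4/(t^3 - 15*t^2 + 75*t - 125)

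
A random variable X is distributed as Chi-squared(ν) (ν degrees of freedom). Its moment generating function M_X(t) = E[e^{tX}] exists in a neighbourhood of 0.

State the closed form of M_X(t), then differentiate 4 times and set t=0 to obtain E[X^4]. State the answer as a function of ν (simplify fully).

E[X^4] = d^4M/dt^4 |_{t=0} = ν*(ν^3 + 12*ν^2 + 44*ν + 48)

M_X(t) = (1 - 2*t)^(-ν/2)
dM/dt = -ν/(2*t*(1 - 2*t)^(ν/2) - (1 - 2*t)^(ν/2))
d^2M/dt^2 = (ν^2 + 2*ν)/(4*t^2*(1 - 2*t)^(ν/2) - 4*t*(1 - 2*t)^(ν/2) + (1 - 2*t)^(ν/2))
d^3M/dt^3 = (-ν^3 - 6*ν^2 - 8*ν)/(8*t^3*(1 - 2*t)^(ν/2) - 12*t^2*(1 - 2*t)^(ν/2) + 6*t*(1 - 2*t)^(ν/2) - (1 - 2*t)^(ν/2))
d^4M/dt^4 = (ν^4 + 12*ν^3 + 44*ν^2 + 48*ν)/(16*t^4*(1 - 2*t)^(ν/2) - 32*t^3*(1 - 2*t)^(ν/2) + 24*t^2*(1 - 2*t)^(ν/2) - 8*t*(1 - 2*t)^(ν/2) + (1 - 2*t)^(ν/2))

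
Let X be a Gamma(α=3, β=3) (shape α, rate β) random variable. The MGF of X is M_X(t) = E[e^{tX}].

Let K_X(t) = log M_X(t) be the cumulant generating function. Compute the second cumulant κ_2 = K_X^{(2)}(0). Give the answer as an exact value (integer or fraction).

κ_2 = K^(2)(0) = 1/3

M_X(t) = 27/(3 - t)^3
K_X(t) = log M_X(t) = -3*log(3 - t) + 3*log(3)
K^(2)(t) = 3/(t^2 - 6*t + 9)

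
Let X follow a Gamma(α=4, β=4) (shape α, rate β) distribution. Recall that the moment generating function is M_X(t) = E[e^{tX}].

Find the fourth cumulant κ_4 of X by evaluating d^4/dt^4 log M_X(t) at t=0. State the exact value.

M_X(t) = 256/(4 - t)^4
K_X(t) = log M_X(t) = -4*log(4 - t) + 8*log(2)
K′(t) = -4/(t - 4)
K′′(t) = 4/(t^2 - 8*t + 16)
K′′′(t) = -8/(t^3 - 12*t^2 + 48*t - 64)
K′′′′(t) = 24/(t^4 - 16*t^3 + 96*t^2 - 256*t + 256)

κ_4 = K′′′′(0) = 3/32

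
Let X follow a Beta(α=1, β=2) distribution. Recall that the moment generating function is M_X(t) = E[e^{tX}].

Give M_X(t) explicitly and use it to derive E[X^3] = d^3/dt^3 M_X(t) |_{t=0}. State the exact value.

M_X(t) = ₁F₁(1; 3; t)
D^3[M](t) = ₁F₁(4; 6; t)/10

E[X^3] = D^3[M](0) = 1/10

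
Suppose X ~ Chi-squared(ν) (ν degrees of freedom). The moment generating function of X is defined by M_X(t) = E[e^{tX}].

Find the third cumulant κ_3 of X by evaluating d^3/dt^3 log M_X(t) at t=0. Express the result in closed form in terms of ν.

κ_3 = K′′′(0) = 8*ν

M_X(t) = (1 - 2*t)^(-ν/2)
K_X(t) = log M_X(t) = -ν*log(1 - 2*t)/2
K′(t) = -ν/(2*t - 1)
K′′(t) = 2*ν/(4*t^2 - 4*t + 1)
K′′′(t) = -8*ν/(8*t^3 - 12*t^2 + 6*t - 1)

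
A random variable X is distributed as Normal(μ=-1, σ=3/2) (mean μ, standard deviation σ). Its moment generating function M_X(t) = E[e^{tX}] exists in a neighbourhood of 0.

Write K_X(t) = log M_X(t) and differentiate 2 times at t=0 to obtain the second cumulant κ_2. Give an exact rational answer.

M_X(t) = e^(9*t^2/8 - t)
K_X(t) = log M_X(t) = 9*t^2/8 - t
K′(t) = 9*t/4 - 1
K′′(t) = 9/4

κ_2 = K′′(0) = 9/4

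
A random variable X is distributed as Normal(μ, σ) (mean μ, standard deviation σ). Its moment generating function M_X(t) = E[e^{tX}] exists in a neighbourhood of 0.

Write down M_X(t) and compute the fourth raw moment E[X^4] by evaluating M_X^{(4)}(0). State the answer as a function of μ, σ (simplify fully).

E[X^4] = M′′′′(0) = μ^4 + 6*μ^2*σ^2 + 3*σ^4

M_X(t) = e^(μ*t + σ^2*t^2/2)
M′(t) = μ*e^(μ*t)*e^(σ^2*t^2/2) + σ^2*t*e^(μ*t)*e^(σ^2*t^2/2)
M′′(t) = μ^2*e^(μ*t)*e^(σ^2*t^2/2) + 2*μ*σ^2*t*e^(μ*t)*e^(σ^2*t^2/2) + σ^4*t^2*e^(μ*t)*e^(σ^2*t^2/2) + σ^2*e^(μ*t)*e^(σ^2*t^2/2)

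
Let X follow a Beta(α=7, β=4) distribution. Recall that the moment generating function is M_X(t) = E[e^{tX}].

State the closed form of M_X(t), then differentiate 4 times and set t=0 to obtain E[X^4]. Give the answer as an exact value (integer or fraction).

M_X(t) = ₁F₁(7; 11; t)
dM/dt = 7*₁F₁(8; 12; t)/11
d^2M/dt^2 = 14*₁F₁(9; 13; t)/33
d^3M/dt^3 = 42*₁F₁(10; 14; t)/143
d^4M/dt^4 = 30*₁F₁(11; 15; t)/143

E[X^4] = d^4M/dt^4 |_{t=0} = 30/143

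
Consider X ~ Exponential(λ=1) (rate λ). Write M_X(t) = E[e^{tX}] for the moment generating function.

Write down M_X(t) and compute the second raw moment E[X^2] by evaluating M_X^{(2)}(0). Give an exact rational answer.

M_X(t) = 1/(1 - t)
M^(2)(t) = -2/(t^3 - 3*t^2 + 3*t - 1)

E[X^2] = M^(2)(0) = 2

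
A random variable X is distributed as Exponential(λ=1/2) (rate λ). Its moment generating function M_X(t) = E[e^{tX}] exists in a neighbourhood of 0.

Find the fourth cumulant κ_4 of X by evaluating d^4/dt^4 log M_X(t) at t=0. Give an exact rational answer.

M_X(t) = 1/(2*(1/2 - t))
K_X(t) = log M_X(t) = -log(1/2 - t) - log(2)
dK/dt = -2/(2*t - 1)
d^2K/dt^2 = 4/(4*t^2 - 4*t + 1)
d^3K/dt^3 = -16/(8*t^3 - 12*t^2 + 6*t - 1)
d^4K/dt^4 = 96/(16*t^4 - 32*t^3 + 24*t^2 - 8*t + 1)

κ_4 = d^4K/dt^4 |_{t=0} = 96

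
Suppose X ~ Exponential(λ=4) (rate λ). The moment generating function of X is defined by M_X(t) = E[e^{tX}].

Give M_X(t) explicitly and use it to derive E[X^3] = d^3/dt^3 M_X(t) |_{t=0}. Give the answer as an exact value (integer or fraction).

M_X(t) = 4/(4 - t)
dM/dt = 4/(t^2 - 8*t + 16)
d^2M/dt^2 = -8/(t^3 - 12*t^2 + 48*t - 64)
d^3M/dt^3 = 24/(t^4 - 16*t^3 + 96*t^2 - 256*t + 256)

E[X^3] = d^3M/dt^3 |_{t=0} = 3/32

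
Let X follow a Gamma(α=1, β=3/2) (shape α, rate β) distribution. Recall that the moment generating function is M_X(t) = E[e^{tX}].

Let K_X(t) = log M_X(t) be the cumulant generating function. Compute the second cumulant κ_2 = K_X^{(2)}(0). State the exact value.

M_X(t) = 3/(2*(3/2 - t))
K_X(t) = log M_X(t) = -log(3/2 - t) - log(2) + log(3)
K′(t) = -2/(2*t - 3)
K′′(t) = 4/(4*t^2 - 12*t + 9)

κ_2 = K′′(0) = 4/9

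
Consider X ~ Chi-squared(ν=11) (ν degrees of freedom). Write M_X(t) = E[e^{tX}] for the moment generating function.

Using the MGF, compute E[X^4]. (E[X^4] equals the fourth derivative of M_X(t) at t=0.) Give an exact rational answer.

E[X^4] = M′′′′(0) = 36465

M_X(t) = (1 - 2*t)^(-11/2)
M′(t) = 11/(64*t^6*√(1 - 2*t) - 192*t^5*√(1 - 2*t) + 240*t^4*√(1 - 2*t) - 160*t^3*√(1 - 2*t) + 60*t^2*√(1 - 2*t) - 12*t*√(1 - 2*t) + √(1 - 2*t))
M′′(t) = -143/(128*t^7*√(1 - 2*t) - 448*t^6*√(1 - 2*t) + 672*t^5*√(1 - 2*t) - 560*t^4*√(1 - 2*t) + 280*t^3*√(1 - 2*t) - 84*t^2*√(1 - 2*t) + 14*t*√(1 - 2*t) - √(1 - 2*t))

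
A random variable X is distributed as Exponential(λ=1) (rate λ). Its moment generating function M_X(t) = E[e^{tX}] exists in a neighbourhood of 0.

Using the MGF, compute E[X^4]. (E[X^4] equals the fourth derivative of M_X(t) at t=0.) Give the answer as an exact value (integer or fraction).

M_X(t) = 1/(1 - t)
M^(4)(t) = -24/(t^5 - 5*t^4 + 10*t^3 - 10*t^2 + 5*t - 1)

E[X^4] = M^(4)(0) = 24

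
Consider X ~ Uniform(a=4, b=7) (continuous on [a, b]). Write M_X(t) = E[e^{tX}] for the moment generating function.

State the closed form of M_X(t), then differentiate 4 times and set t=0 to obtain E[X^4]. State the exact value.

E[X^4] = D^4[M](0) = 5261/5

M_X(t) = (e^(7*t) - e^(4*t))/(3*t)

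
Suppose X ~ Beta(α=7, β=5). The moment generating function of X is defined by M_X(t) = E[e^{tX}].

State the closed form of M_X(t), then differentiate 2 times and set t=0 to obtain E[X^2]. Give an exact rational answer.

E[X^2] = M′′(0) = 14/39

M_X(t) = ₁F₁(7; 12; t)
M′(t) = 7*₁F₁(8; 13; t)/12
M′′(t) = 14*₁F₁(9; 14; t)/39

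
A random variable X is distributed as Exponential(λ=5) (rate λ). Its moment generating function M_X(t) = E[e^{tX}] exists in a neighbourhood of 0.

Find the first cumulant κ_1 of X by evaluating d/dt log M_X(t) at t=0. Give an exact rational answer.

κ_1 = K′(0) = 1/5

M_X(t) = 5/(5 - t)
K_X(t) = log M_X(t) = -log(5 - t) + log(5)
K′(t) = -1/(t - 5)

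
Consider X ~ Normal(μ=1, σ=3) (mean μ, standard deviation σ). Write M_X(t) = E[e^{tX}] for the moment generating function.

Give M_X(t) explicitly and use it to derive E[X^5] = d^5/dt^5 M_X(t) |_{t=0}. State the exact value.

E[X^5] = d^5M/dt^5 |_{t=0} = 1306

M_X(t) = e^(9*t^2/2 + t)
dM/dt = 9*t*e^(t)*e^(9*t^2/2) + e^(t)*e^(9*t^2/2)
d^2M/dt^2 = 81*t^2*e^(t)*e^(9*t^2/2) + 18*t*e^(t)*e^(9*t^2/2) + 10*e^(t)*e^(9*t^2/2)
d^3M/dt^3 = 729*t^3*e^(t)*e^(9*t^2/2) + 243*t^2*e^(t)*e^(9*t^2/2) + 270*t*e^(t)*e^(9*t^2/2) + 28*e^(t)*e^(9*t^2/2)
d^4M/dt^4 = 6561*t^4*e^(t)*e^(9*t^2/2) + 2916*t^3*e^(t)*e^(9*t^2/2) + 4860*t^2*e^(t)*e^(9*t^2/2) + 1008*t*e^(t)*e^(9*t^2/2) + 298*e^(t)*e^(9*t^2/2)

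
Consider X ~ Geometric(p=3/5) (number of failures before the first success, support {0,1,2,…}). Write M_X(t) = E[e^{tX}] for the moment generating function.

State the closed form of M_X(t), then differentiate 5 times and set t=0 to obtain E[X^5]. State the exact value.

M_X(t) = 3/(5*(1 - 2*e^(t)/5))

E[X^5] = M^(5)(0) = 9854/81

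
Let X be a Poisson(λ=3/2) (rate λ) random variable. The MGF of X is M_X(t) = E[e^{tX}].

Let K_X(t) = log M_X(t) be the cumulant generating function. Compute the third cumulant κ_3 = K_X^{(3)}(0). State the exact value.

M_X(t) = e^(3*e^(t)/2 - 3/2)
K_X(t) = log M_X(t) = 3*e^(t)/2 - 3/2
D^3[K](t) = 3*e^(t)/2

κ_3 = D^3[K](0) = 3/2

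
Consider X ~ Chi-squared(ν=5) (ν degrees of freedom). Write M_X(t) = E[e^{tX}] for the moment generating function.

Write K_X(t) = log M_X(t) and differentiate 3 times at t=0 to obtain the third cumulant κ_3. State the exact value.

κ_3 = K′′′(0) = 40

M_X(t) = (1 - 2*t)^(-5/2)
K_X(t) = log M_X(t) = -5*log(1 - 2*t)/2
K′(t) = -5/(2*t - 1)
K′′(t) = 10/(4*t^2 - 4*t + 1)
K′′′(t) = -40/(8*t^3 - 12*t^2 + 6*t - 1)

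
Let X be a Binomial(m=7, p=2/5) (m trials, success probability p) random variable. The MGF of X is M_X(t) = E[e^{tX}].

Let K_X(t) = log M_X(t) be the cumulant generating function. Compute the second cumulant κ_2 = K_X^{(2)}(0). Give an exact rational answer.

κ_2 = d^2K/dt^2 |_{t=0} = 42/25

M_X(t) = (2*e^(t)/5 + 3/5)^7
K_X(t) = log M_X(t) = 7*log(2*e^(t)/5 + 3/5)
dK/dt = 14*e^(t)/(2*e^(t) + 3)
d^2K/dt^2 = 42*e^(t)/(4*e^(2*t) + 12*e^(t) + 9)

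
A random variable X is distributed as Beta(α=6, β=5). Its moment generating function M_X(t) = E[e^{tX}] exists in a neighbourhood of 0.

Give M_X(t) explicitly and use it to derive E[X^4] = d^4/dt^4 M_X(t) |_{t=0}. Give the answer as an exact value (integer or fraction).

E[X^4] = d^4M/dt^4 |_{t=0} = 18/143

M_X(t) = ₁F₁(6; 11; t)
dM/dt = 6*₁F₁(7; 12; t)/11
d^2M/dt^2 = 7*₁F₁(8; 13; t)/22
d^3M/dt^3 = 28*₁F₁(9; 14; t)/143
d^4M/dt^4 = 18*₁F₁(10; 15; t)/143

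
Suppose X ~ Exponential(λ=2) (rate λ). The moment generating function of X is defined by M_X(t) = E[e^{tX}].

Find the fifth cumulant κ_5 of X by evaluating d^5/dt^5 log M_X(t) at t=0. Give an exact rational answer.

M_X(t) = 2/(2 - t)
K_X(t) = log M_X(t) = -log(2 - t) + log(2)
K^(5)(t) = -24/(t^5 - 10*t^4 + 40*t^3 - 80*t^2 + 80*t - 32)

κ_5 = K^(5)(0) = 3/4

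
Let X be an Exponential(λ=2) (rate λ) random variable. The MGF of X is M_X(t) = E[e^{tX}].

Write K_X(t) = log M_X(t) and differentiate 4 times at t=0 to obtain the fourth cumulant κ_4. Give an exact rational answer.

M_X(t) = 2/(2 - t)
K_X(t) = log M_X(t) = -log(2 - t) + log(2)
K′(t) = -1/(t - 2)
K′′(t) = 1/(t^2 - 4*t + 4)
K′′′(t) = -2/(t^3 - 6*t^2 + 12*t - 8)
K′′′′(t) = 6/(t^4 - 8*t^3 + 24*t^2 - 32*t + 16)

κ_4 = K′′′′(0) = 3/8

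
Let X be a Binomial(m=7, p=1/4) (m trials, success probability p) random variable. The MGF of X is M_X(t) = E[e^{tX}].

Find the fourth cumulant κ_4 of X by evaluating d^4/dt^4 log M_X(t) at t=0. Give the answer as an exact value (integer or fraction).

κ_4 = K′′′′(0) = -21/128

M_X(t) = (e^(t)/4 + 3/4)^7
K_X(t) = log M_X(t) = 7*log(e^(t)/4 + 3/4)
K′(t) = 7*e^(t)/(e^(t) + 3)
K′′(t) = 21*e^(t)/(e^(2*t) + 6*e^(t) + 9)
K′′′(t) = (-21*e^(2*t) + 63*e^(t))/(e^(3*t) + 9*e^(2*t) + 27*e^(t) + 27)
K′′′′(t) = (21*e^(3*t) - 252*e^(2*t) + 189*e^(t))/(e^(4*t) + 12*e^(3*t) + 54*e^(2*t) + 108*e^(t) + 81)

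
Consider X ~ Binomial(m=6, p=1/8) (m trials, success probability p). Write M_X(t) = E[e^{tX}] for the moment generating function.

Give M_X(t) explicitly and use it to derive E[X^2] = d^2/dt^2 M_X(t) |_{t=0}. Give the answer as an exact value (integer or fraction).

E[X^2] = d^2M/dt^2 |_{t=0} = 39/32

M_X(t) = (e^(t)/8 + 7/8)^6
dM/dt = 3*e^(6*t)/131072 + 105*e^(5*t)/131072 + 735*e^(4*t)/65536 + 5145*e^(3*t)/65536 + 36015*e^(2*t)/131072 + 50421*e^(t)/131072
d^2M/dt^2 = 9*e^(6*t)/65536 + 525*e^(5*t)/131072 + 735*e^(4*t)/16384 + 15435*e^(3*t)/65536 + 36015*e^(2*t)/65536 + 50421*e^(t)/131072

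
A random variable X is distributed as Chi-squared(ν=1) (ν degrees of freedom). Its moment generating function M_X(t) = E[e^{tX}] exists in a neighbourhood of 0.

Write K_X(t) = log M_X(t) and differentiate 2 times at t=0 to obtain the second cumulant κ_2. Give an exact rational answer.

κ_2 = K^(2)(0) = 2

M_X(t) = 1/√(1 - 2*t)
K_X(t) = log M_X(t) = -log(1 - 2*t)/2
K^(2)(t) = 2/(4*t^2 - 4*t + 1)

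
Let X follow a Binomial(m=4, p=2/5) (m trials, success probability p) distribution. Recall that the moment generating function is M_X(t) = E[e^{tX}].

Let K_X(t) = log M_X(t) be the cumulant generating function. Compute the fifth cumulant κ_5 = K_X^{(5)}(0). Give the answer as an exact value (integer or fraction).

κ_5 = K^(5)(0) = -1128/3125

M_X(t) = (2*e^(t)/5 + 3/5)^4
K_X(t) = log M_X(t) = 4*log(2*e^(t)/5 + 3/5)
K^(5)(t) = (-192*e^(4*t) + 3168*e^(3*t) - 4752*e^(2*t) + 648*e^(t))/(32*e^(5*t) + 240*e^(4*t) + 720*e^(3*t) + 1080*e^(2*t) + 810*e^(t) + 243)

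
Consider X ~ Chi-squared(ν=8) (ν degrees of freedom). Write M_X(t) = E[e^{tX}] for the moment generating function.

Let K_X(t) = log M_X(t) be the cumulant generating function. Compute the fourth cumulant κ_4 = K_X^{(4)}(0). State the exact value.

κ_4 = D^4[K](0) = 384

M_X(t) = (1 - 2*t)^(-4)
K_X(t) = log M_X(t) = -4*log(1 - 2*t)
D^4[K](t) = 384/(16*t^4 - 32*t^3 + 24*t^2 - 8*t + 1)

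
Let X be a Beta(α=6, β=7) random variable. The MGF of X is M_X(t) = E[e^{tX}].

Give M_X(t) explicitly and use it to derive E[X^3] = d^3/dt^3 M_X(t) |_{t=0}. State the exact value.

M_X(t) = ₁F₁(6; 13; t)
D^3[M](t) = 8*₁F₁(9; 16; t)/65

E[X^3] = D^3[M](0) = 8/65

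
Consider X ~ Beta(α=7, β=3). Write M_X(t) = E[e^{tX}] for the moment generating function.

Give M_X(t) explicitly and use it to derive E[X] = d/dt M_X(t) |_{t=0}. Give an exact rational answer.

E[X] = dM/dt |_{t=0} = 7/10

M_X(t) = ₁F₁(7; 10; t)
dM/dt = 7*₁F₁(8; 11; t)/10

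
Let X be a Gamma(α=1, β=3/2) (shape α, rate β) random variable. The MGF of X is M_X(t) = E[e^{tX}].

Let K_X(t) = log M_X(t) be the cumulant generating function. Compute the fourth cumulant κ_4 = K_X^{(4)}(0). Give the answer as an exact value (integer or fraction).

κ_4 = d^4K/dt^4 |_{t=0} = 32/27

M_X(t) = 3/(2*(3/2 - t))
K_X(t) = log M_X(t) = -log(3/2 - t) - log(2) + log(3)
dK/dt = -2/(2*t - 3)
d^2K/dt^2 = 4/(4*t^2 - 12*t + 9)
d^3K/dt^3 = -16/(8*t^3 - 36*t^2 + 54*t - 27)
d^4K/dt^4 = 96/(16*t^4 - 96*t^3 + 216*t^2 - 216*t + 81)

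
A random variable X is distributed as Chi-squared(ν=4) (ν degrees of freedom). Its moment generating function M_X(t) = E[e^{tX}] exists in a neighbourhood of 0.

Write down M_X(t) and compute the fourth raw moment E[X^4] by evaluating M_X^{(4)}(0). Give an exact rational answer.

M_X(t) = (1 - 2*t)^(-2)
dM/dt = -4/(8*t^3 - 12*t^2 + 6*t - 1)
d^2M/dt^2 = 24/(16*t^4 - 32*t^3 + 24*t^2 - 8*t + 1)
d^3M/dt^3 = -192/(32*t^5 - 80*t^4 + 80*t^3 - 40*t^2 + 10*t - 1)
d^4M/dt^4 = 1920/(64*t^6 - 192*t^5 + 240*t^4 - 160*t^3 + 60*t^2 - 12*t + 1)

E[X^4] = d^4M/dt^4 |_{t=0} = 1920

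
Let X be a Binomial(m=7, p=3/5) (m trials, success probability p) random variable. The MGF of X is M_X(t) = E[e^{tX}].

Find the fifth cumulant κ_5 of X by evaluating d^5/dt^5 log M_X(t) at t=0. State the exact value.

κ_5 = K′′′′′(0) = 1974/3125

M_X(t) = (3*e^(t)/5 + 2/5)^7
K_X(t) = log M_X(t) = 7*log(3*e^(t)/5 + 2/5)
K′(t) = 21*e^(t)/(3*e^(t) + 2)
K′′(t) = 42*e^(t)/(9*e^(2*t) + 12*e^(t) + 4)
K′′′(t) = (-126*e^(2*t) + 84*e^(t))/(27*e^(3*t) + 54*e^(2*t) + 36*e^(t) + 8)
K′′′′(t) = (378*e^(3*t) - 1008*e^(2*t) + 168*e^(t))/(81*e^(4*t) + 216*e^(3*t) + 216*e^(2*t) + 96*e^(t) + 16)
K′′′′′(t) = (-1134*e^(4*t) + 8316*e^(3*t) - 5544*e^(2*t) + 336*e^(t))/(243*e^(5*t) + 810*e^(4*t) + 1080*e^(3*t) + 720*e^(2*t) + 240*e^(t) + 32)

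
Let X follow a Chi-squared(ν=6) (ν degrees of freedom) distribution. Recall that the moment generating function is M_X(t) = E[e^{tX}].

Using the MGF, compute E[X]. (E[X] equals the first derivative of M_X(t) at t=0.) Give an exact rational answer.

E[X] = M′(0) = 6

M_X(t) = (1 - 2*t)^(-3)
M′(t) = 6/(16*t^4 - 32*t^3 + 24*t^2 - 8*t + 1)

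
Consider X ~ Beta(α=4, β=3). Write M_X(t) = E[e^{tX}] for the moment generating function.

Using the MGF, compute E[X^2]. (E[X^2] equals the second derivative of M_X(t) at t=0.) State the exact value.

M_X(t) = ₁F₁(4; 7; t)
M^(2)(t) = 5*₁F₁(6; 9; t)/14

E[X^2] = M^(2)(0) = 5/14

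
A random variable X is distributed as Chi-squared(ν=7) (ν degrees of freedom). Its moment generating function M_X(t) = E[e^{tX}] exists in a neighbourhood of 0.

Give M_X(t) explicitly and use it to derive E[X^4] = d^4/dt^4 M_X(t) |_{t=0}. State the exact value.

M_X(t) = (1 - 2*t)^(-7/2)
dM/dt = 7/(16*t^4*√(1 - 2*t) - 32*t^3*√(1 - 2*t) + 24*t^2*√(1 - 2*t) - 8*t*√(1 - 2*t) + √(1 - 2*t))
d^2M/dt^2 = -63/(32*t^5*√(1 - 2*t) - 80*t^4*√(1 - 2*t) + 80*t^3*√(1 - 2*t) - 40*t^2*√(1 - 2*t) + 10*t*√(1 - 2*t) - √(1 - 2*t))
d^3M/dt^3 = 693/(64*t^6*√(1 - 2*t) - 192*t^5*√(1 - 2*t) + 240*t^4*√(1 - 2*t) - 160*t^3*√(1 - 2*t) + 60*t^2*√(1 - 2*t) - 12*t*√(1 - 2*t) + √(1 - 2*t))

E[X^4] = d^4M/dt^4 |_{t=0} = 9009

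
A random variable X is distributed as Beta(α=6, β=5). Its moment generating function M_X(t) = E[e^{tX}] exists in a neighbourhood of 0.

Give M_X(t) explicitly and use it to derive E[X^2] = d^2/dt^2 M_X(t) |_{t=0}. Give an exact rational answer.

M_X(t) = ₁F₁(6; 11; t)
D^2[M](t) = 7*₁F₁(8; 13; t)/22

E[X^2] = D^2[M](0) = 7/22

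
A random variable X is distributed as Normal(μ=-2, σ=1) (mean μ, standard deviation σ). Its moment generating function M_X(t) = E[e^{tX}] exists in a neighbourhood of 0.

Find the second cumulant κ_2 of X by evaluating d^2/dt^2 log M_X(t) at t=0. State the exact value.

κ_2 = K′′(0) = 1

M_X(t) = e^(t^2/2 - 2*t)
K_X(t) = log M_X(t) = t^2/2 - 2*t
K′(t) = t - 2
K′′(t) = 1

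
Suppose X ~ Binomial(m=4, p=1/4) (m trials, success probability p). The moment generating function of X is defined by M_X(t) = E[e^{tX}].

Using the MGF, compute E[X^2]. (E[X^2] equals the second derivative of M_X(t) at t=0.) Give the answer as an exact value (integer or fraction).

M_X(t) = (e^(t)/4 + 3/4)^4
M^(2)(t) = e^(4*t)/16 + 27*e^(3*t)/64 + 27*e^(2*t)/32 + 27*e^(t)/64

E[X^2] = M^(2)(0) = 7/4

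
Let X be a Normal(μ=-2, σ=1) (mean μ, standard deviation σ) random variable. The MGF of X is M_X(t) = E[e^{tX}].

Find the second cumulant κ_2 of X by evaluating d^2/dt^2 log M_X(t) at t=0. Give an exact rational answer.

κ_2 = d^2K/dt^2 |_{t=0} = 1

M_X(t) = e^(t^2/2 - 2*t)
K_X(t) = log M_X(t) = t^2/2 - 2*t
dK/dt = t - 2
d^2K/dt^2 = 1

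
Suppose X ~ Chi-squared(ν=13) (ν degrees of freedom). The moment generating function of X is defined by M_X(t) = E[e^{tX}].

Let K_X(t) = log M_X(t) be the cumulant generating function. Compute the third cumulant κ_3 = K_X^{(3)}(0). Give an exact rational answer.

κ_3 = K^(3)(0) = 104

M_X(t) = (1 - 2*t)^(-13/2)
K_X(t) = log M_X(t) = -13*log(1 - 2*t)/2
K^(3)(t) = -104/(8*t^3 - 12*t^2 + 6*t - 1)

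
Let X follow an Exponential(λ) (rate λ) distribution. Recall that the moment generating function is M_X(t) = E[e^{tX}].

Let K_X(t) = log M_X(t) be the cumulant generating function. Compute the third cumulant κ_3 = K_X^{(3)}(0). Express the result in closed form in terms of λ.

M_X(t) = λ/(λ - t)
K_X(t) = log M_X(t) = log(λ) - log(λ - t)
K′(t) = -1/(-λ + t)
K′′(t) = 1/(λ^2 - 2*λ*t + t^2)
K′′′(t) = -2/(-λ^3 + 3*λ^2*t - 3*λ*t^2 + t^3)

κ_3 = K′′′(0) = 2/λ^3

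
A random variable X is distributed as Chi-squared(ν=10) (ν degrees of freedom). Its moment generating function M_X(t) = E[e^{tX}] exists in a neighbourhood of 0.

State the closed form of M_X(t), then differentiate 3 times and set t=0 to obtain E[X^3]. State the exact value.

E[X^3] = D^3[M](0) = 1680

M_X(t) = (1 - 2*t)^(-5)
D^3[M](t) = 1680/(256*t^8 - 1024*t^7 + 1792*t^6 - 1792*t^5 + 1120*t^4 - 448*t^3 + 112*t^2 - 16*t + 1)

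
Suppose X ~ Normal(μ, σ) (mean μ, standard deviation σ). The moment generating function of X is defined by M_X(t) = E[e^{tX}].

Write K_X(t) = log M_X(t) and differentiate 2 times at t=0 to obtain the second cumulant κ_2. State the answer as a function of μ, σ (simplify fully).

M_X(t) = e^(μ*t + σ^2*t^2/2)
K_X(t) = log M_X(t) = μ*t + σ^2*t^2/2
K′(t) = μ + σ^2*t
K′′(t) = σ^2

κ_2 = K′′(0) = σ^2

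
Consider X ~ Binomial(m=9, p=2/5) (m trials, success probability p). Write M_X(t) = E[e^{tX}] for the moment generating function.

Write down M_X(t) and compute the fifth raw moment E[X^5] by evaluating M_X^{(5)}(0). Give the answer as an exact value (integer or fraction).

M_X(t) = (2*e^(t)/5 + 3/5)^9

E[X^5] = d^5M/dt^5 |_{t=0} = 1194858/625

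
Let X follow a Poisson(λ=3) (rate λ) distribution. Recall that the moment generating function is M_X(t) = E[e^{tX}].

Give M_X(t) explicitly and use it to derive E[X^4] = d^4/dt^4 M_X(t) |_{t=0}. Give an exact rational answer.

M_X(t) = e^(3*e^(t) - 3)
dM/dt = 3*e^(-3)*e^(t)*e^(3*e^(t))
d^2M/dt^2 = (9*e^(2*t)*e^(3*e^(t)) + 3*e^(t)*e^(3*e^(t)))*e^(-3)
d^3M/dt^3 = (27*e^(3*t)*e^(3*e^(t)) + 27*e^(2*t)*e^(3*e^(t)) + 3*e^(t)*e^(3*e^(t)))*e^(-3)
d^4M/dt^4 = (81*e^(4*t)*e^(3*e^(t)) + 162*e^(3*t)*e^(3*e^(t)) + 63*e^(2*t)*e^(3*e^(t)) + 3*e^(t)*e^(3*e^(t)))*e^(-3)

E[X^4] = d^4M/dt^4 |_{t=0} = 309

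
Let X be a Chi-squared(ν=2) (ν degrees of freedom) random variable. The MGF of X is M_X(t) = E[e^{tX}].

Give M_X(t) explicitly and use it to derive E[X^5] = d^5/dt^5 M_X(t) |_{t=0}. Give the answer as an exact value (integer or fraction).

E[X^5] = M′′′′′(0) = 3840

M_X(t) = 1/(1 - 2*t)
M′(t) = 2/(4*t^2 - 4*t + 1)
M′′(t) = -8/(8*t^3 - 12*t^2 + 6*t - 1)
M′′′(t) = 48/(16*t^4 - 32*t^3 + 24*t^2 - 8*t + 1)
M′′′′(t) = -384/(32*t^5 - 80*t^4 + 80*t^3 - 40*t^2 + 10*t - 1)
M′′′′′(t) = 3840/(64*t^6 - 192*t^5 + 240*t^4 - 160*t^3 + 60*t^2 - 12*t + 1)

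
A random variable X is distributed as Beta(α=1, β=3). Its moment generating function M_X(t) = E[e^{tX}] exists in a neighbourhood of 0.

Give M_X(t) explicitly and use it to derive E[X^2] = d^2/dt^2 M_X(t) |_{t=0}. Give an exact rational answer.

E[X^2] = d^2M/dt^2 |_{t=0} = 1/10

M_X(t) = ₁F₁(1; 4; t)
dM/dt = ₁F₁(2; 5; t)/4
d^2M/dt^2 = ₁F₁(3; 6; t)/10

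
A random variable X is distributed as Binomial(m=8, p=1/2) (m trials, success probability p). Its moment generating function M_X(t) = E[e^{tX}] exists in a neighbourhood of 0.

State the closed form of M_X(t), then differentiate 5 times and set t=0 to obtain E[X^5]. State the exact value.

E[X^5] = D^5[M](0) = 2524

M_X(t) = (e^(t)/2 + 1/2)^8
D^5[M](t) = 128*e^(8*t) + 16807*e^(7*t)/32 + 1701*e^(6*t)/2 + 21875*e^(5*t)/32 + 280*e^(4*t) + 1701*e^(3*t)/32 + 7*e^(2*t)/2 + e^(t)/32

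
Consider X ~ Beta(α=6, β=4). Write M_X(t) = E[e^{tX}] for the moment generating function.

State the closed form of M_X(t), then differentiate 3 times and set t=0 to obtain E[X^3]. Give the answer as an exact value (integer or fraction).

M_X(t) = ₁F₁(6; 10; t)
M′(t) = 3*₁F₁(7; 11; t)/5
M′′(t) = 21*₁F₁(8; 12; t)/55
M′′′(t) = 14*₁F₁(9; 13; t)/55

E[X^3] = M′′′(0) = 14/55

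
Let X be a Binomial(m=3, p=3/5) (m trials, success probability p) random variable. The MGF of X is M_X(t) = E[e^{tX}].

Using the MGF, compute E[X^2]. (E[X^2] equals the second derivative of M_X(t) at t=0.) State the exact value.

M_X(t) = (3*e^(t)/5 + 2/5)^3
M′(t) = 81*e^(3*t)/125 + 108*e^(2*t)/125 + 36*e^(t)/125
M′′(t) = 243*e^(3*t)/125 + 216*e^(2*t)/125 + 36*e^(t)/125

E[X^2] = M′′(0) = 99/25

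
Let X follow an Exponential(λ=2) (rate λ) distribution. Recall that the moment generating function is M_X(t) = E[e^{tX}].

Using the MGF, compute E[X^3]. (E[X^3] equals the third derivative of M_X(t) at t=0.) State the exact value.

M_X(t) = 2/(2 - t)
D^3[M](t) = 12/(t^4 - 8*t^3 + 24*t^2 - 32*t + 16)

E[X^3] = D^3[M](0) = 3/4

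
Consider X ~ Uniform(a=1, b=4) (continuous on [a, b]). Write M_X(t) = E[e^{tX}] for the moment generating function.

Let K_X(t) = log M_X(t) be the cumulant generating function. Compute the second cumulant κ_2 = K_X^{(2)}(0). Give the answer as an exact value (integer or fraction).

κ_2 = D^2[K](0) = 3/4

M_X(t) = (e^(4*t) - e^(t))/(3*t)
K_X(t) = log M_X(t) = -log(t) + log(e^(4*t) - e^(t)) - log(3)
D^2[K](t) = (-9*t^2*e^(3*t) + e^(6*t) - 2*e^(3*t) + 1)/(t^2*e^(6*t) - 2*t^2*e^(3*t) + t^2)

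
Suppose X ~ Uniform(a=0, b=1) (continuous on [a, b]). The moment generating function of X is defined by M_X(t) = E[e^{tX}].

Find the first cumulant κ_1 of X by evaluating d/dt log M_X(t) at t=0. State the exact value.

M_X(t) = (e^(t) - 1)/t
K_X(t) = log M_X(t) = -log(t) + log(e^(t) - 1)
D[K](t) = (t*e^(t) - e^(t) + 1)/(t*e^(t) - t)

κ_1 = D[K](0) = 1/2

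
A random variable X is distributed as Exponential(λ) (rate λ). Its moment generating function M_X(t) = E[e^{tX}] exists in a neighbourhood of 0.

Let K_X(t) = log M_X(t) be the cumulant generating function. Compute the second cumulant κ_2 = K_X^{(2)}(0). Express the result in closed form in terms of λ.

κ_2 = d^2K/dt^2 |_{t=0} = λ^(-2)

M_X(t) = λ/(λ - t)
K_X(t) = log M_X(t) = log(λ) - log(λ - t)
dK/dt = -1/(-λ + t)
d^2K/dt^2 = 1/(λ^2 - 2*λ*t + t^2)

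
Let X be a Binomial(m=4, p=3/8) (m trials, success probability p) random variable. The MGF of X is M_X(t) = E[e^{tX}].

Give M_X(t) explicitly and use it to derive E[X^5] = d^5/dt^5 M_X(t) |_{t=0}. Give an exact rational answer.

M_X(t) = (3*e^(t)/8 + 5/8)^4
dM/dt = 81*e^(4*t)/1024 + 405*e^(3*t)/1024 + 675*e^(2*t)/1024 + 375*e^(t)/1024
d^2M/dt^2 = 81*e^(4*t)/256 + 1215*e^(3*t)/1024 + 675*e^(2*t)/512 + 375*e^(t)/1024
d^3M/dt^3 = 81*e^(4*t)/64 + 3645*e^(3*t)/1024 + 675*e^(2*t)/256 + 375*e^(t)/1024
d^4M/dt^4 = 81*e^(4*t)/16 + 10935*e^(3*t)/1024 + 675*e^(2*t)/128 + 375*e^(t)/1024
d^5M/dt^5 = 81*e^(4*t)/4 + 32805*e^(3*t)/1024 + 675*e^(2*t)/64 + 375*e^(t)/1024

E[X^5] = d^5M/dt^5 |_{t=0} = 16179/256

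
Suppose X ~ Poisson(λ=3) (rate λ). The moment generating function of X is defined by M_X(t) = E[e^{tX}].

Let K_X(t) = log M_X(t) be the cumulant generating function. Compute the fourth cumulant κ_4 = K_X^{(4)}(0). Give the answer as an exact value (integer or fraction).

M_X(t) = e^(3*e^(t) - 3)
K_X(t) = log M_X(t) = 3*e^(t) - 3
K^(4)(t) = 3*e^(t)

κ_4 = K^(4)(0) = 3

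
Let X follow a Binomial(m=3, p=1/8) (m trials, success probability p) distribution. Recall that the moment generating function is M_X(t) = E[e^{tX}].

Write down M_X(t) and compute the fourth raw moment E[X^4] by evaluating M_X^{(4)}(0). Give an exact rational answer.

E[X^4] = M′′′′(0) = 141/128

M_X(t) = (e^(t)/8 + 7/8)^3
M′(t) = 3*e^(3*t)/512 + 21*e^(2*t)/256 + 147*e^(t)/512
M′′(t) = 9*e^(3*t)/512 + 21*e^(2*t)/128 + 147*e^(t)/512
M′′′(t) = 27*e^(3*t)/512 + 21*e^(2*t)/64 + 147*e^(t)/512
M′′′′(t) = 81*e^(3*t)/512 + 21*e^(2*t)/32 + 147*e^(t)/512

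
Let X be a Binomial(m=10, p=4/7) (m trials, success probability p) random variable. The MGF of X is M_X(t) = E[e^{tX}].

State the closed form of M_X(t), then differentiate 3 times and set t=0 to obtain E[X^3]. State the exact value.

E[X^3] = D^3[M](0) = 78280/343

M_X(t) = (4*e^(t)/7 + 3/7)^10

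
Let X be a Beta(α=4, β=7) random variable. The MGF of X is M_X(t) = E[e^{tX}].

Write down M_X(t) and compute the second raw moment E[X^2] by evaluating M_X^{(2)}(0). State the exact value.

E[X^2] = D^2[M](0) = 5/33

M_X(t) = ₁F₁(4; 11; t)
D^2[M](t) = 5*₁F₁(6; 13; t)/33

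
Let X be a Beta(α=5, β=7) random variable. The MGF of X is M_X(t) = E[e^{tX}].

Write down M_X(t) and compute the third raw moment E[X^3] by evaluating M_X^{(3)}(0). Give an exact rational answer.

E[X^3] = D^3[M](0) = 5/52

M_X(t) = ₁F₁(5; 12; t)
D^3[M](t) = 5*₁F₁(8; 15; t)/52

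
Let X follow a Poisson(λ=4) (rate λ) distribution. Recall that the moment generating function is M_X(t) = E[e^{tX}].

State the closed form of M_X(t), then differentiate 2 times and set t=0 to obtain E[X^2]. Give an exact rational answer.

E[X^2] = M′′(0) = 20

M_X(t) = e^(4*e^(t) - 4)
M′(t) = 4*e^(-4)*e^(t)*e^(4*e^(t))
M′′(t) = (16*e^(2*t)*e^(4*e^(t)) + 4*e^(t)*e^(4*e^(t)))*e^(-4)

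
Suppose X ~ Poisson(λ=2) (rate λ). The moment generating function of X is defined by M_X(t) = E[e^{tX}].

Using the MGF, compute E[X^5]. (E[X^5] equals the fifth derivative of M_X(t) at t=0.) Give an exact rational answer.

E[X^5] = M′′′′′(0) = 454

M_X(t) = e^(2*e^(t) - 2)
M′(t) = 2*e^(-2)*e^(t)*e^(2*e^(t))
M′′(t) = (4*e^(2*t)*e^(2*e^(t)) + 2*e^(t)*e^(2*e^(t)))*e^(-2)
M′′′(t) = (8*e^(3*t)*e^(2*e^(t)) + 12*e^(2*t)*e^(2*e^(t)) + 2*e^(t)*e^(2*e^(t)))*e^(-2)
M′′′′(t) = (16*e^(4*t)*e^(2*e^(t)) + 48*e^(3*t)*e^(2*e^(t)) + 28*e^(2*t)*e^(2*e^(t)) + 2*e^(t)*e^(2*e^(t)))*e^(-2)
M′′′′′(t) = (32*e^(5*t)*e^(2*e^(t)) + 160*e^(4*t)*e^(2*e^(t)) + 200*e^(3*t)*e^(2*e^(t)) + 60*e^(2*t)*e^(2*e^(t)) + 2*e^(t)*e^(2*e^(t)))*e^(-2)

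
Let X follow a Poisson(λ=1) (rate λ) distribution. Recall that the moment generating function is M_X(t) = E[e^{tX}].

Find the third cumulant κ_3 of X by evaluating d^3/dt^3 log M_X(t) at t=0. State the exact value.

M_X(t) = e^(e^(t) - 1)
K_X(t) = log M_X(t) = e^(t) - 1
dK/dt = e^(t)
d^2K/dt^2 = e^(t)
d^3K/dt^3 = e^(t)

κ_3 = d^3K/dt^3 |_{t=0} = 1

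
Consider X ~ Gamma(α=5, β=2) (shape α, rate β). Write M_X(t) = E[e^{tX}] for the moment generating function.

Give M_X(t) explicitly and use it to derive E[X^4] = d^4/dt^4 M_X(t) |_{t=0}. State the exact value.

M_X(t) = 32/(2 - t)^5
M′(t) = 160/(t^6 - 12*t^5 + 60*t^4 - 160*t^3 + 240*t^2 - 192*t + 64)
M′′(t) = -960/(t^7 - 14*t^6 + 84*t^5 - 280*t^4 + 560*t^3 - 672*t^2 + 448*t - 128)
M′′′(t) = 6720/(t^8 - 16*t^7 + 112*t^6 - 448*t^5 + 1120*t^4 - 1792*t^3 + 1792*t^2 - 1024*t + 256)
M′′′′(t) = -53760/(t^9 - 18*t^8 + 144*t^7 - 672*t^6 + 2016*t^5 - 4032*t^4 + 5376*t^3 - 4608*t^2 + 2304*t - 512)

E[X^4] = M′′′′(0) = 105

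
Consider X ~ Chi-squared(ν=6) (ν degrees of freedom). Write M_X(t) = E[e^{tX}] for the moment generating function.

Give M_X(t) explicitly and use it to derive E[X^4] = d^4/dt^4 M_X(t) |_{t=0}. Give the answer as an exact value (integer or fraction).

E[X^4] = M^(4)(0) = 5760

M_X(t) = (1 - 2*t)^(-3)
M^(4)(t) = -5760/(128*t^7 - 448*t^6 + 672*t^5 - 560*t^4 + 280*t^3 - 84*t^2 + 14*t - 1)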